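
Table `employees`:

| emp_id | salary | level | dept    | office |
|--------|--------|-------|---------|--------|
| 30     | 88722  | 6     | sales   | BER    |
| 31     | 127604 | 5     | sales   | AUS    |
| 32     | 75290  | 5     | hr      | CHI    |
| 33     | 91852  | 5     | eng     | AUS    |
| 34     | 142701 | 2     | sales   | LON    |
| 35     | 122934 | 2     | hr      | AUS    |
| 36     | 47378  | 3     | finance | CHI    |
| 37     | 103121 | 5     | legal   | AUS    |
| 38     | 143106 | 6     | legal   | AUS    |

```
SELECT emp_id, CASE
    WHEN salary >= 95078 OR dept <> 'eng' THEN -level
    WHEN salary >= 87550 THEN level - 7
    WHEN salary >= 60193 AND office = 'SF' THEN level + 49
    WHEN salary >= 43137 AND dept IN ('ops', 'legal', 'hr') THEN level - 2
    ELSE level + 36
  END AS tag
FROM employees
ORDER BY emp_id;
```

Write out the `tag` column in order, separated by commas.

emp_id=30: salary >= 95078 OR dept <> 'eng' → -6
emp_id=31: salary >= 95078 OR dept <> 'eng' → -5
emp_id=32: salary >= 95078 OR dept <> 'eng' → -5
emp_id=33: salary >= 87550 → -2
emp_id=34: salary >= 95078 OR dept <> 'eng' → -2
emp_id=35: salary >= 95078 OR dept <> 'eng' → -2
emp_id=36: salary >= 95078 OR dept <> 'eng' → -3
emp_id=37: salary >= 95078 OR dept <> 'eng' → -5
emp_id=38: salary >= 95078 OR dept <> 'eng' → -6

-6, -5, -5, -2, -2, -2, -3, -5, -6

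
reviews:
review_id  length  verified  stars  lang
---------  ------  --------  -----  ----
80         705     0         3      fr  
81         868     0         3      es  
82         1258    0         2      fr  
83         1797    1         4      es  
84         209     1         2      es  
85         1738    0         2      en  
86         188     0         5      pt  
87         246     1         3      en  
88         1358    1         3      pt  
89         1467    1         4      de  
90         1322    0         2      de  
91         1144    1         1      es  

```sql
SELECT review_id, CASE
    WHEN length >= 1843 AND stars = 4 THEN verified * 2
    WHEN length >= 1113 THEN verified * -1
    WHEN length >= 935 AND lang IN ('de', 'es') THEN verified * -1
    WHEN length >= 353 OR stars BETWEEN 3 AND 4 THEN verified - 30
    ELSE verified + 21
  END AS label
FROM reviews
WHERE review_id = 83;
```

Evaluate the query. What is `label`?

-1

review_id = 83: length=1797, verified=1, stars=4, lang=es.
length >= 1843 AND stars = 4 → false
length >= 1113 → true → -1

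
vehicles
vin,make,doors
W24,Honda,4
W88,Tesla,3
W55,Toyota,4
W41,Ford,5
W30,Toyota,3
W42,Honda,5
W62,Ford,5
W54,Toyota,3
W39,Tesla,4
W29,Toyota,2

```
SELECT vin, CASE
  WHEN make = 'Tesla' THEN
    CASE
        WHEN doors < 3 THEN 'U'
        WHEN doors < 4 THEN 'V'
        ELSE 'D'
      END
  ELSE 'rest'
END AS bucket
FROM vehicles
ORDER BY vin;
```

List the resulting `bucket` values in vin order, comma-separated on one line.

vin=W24: make='Honda' → outer ELSE → rest
vin=W29: make='Toyota' → outer ELSE → rest
vin=W30: make='Toyota' → outer ELSE → rest
vin=W39: make='Tesla' → inner[ELSE] → D
vin=W41: make='Ford' → outer ELSE → rest
vin=W42: make='Honda' → outer ELSE → rest
vin=W54: make='Toyota' → outer ELSE → rest
vin=W55: make='Toyota' → outer ELSE → rest
vin=W62: make='Ford' → outer ELSE → rest
vin=W88: make='Tesla' → inner[doors < 4] → V

rest, rest, rest, D, rest, rest, rest, rest, rest, V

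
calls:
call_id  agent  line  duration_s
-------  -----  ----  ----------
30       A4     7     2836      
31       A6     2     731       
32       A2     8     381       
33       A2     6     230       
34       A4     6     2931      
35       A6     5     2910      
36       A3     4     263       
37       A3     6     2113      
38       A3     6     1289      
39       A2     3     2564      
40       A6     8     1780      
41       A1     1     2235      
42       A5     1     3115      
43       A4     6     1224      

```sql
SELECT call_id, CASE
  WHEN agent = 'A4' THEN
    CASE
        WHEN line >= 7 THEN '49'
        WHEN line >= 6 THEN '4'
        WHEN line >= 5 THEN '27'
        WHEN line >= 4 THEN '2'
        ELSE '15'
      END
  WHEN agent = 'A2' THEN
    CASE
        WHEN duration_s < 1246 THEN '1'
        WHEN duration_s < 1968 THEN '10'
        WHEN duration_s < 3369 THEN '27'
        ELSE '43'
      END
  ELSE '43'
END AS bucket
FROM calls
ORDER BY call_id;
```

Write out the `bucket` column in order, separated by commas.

49, 43, 1, 1, 4, 43, 43, 43, 43, 27, 43, 43, 43, 4

call_id=30: agent='A4' → inner[line >= 7] → 49
call_id=31: agent='A6' → outer ELSE → 43
call_id=32: agent='A2' → inner[duration_s < 1246] → 1
call_id=33: agent='A2' → inner[duration_s < 1246] → 1
call_id=34: agent='A4' → inner[line >= 6] → 4
call_id=35: agent='A6' → outer ELSE → 43
call_id=36: agent='A3' → outer ELSE → 43
call_id=37: agent='A3' → outer ELSE → 43
call_id=38: agent='A3' → outer ELSE → 43
call_id=39: agent='A2' → inner[duration_s < 3369] → 27
call_id=40: agent='A6' → outer ELSE → 43
call_id=41: agent='A1' → outer ELSE → 43
call_id=42: agent='A5' → outer ELSE → 43
call_id=43: agent='A4' → inner[line >= 6] → 4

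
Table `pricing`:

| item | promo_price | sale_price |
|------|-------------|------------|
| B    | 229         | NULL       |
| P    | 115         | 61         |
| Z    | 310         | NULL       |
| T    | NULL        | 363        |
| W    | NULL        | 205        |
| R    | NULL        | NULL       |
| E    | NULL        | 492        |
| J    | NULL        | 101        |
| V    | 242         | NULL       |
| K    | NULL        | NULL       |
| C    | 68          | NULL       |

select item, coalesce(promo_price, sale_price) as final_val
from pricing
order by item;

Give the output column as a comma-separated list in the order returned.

item=B: promo_price=229 → 229
item=C: promo_price=68 → 68
item=E: promo_price=NULL, sale_price=492 → 492
item=J: promo_price=NULL, sale_price=101 → 101
item=K: promo_price=NULL, sale_price=NULL (all NULL) → NULL
item=P: promo_price=115 → 115
item=R: promo_price=NULL, sale_price=NULL (all NULL) → NULL
item=T: promo_price=NULL, sale_price=363 → 363
item=V: promo_price=242 → 242
item=W: promo_price=NULL, sale_price=205 → 205
item=Z: promo_price=310 → 310

229, 68, 492, 101, NULL, 115, NULL, 363, 242, 205, 310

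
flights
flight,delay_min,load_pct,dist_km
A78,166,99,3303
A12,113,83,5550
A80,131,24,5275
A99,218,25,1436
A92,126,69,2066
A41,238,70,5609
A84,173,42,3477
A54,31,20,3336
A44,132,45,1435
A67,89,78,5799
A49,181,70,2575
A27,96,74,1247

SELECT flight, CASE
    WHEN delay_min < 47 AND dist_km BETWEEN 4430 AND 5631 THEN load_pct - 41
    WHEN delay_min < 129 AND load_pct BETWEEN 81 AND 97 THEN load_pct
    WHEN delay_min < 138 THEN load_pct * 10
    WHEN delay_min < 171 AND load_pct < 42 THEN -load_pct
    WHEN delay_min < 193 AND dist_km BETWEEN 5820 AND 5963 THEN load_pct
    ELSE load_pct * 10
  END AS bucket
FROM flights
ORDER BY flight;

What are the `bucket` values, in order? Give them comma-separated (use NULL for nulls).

83, 740, 700, 450, 700, 200, 780, 990, 240, 420, 690, 250

flight=A12: delay_min < 129 AND load_pct BETWEEN 81 AND 97 → 83
flight=A27: delay_min < 138 → 740
flight=A41: ELSE → 700
flight=A44: delay_min < 138 → 450
flight=A49: ELSE → 700
flight=A54: delay_min < 138 → 200
flight=A67: delay_min < 138 → 780
flight=A78: ELSE → 990
flight=A80: delay_min < 138 → 240
flight=A84: ELSE → 420
flight=A92: delay_min < 138 → 690
flight=A99: ELSE → 250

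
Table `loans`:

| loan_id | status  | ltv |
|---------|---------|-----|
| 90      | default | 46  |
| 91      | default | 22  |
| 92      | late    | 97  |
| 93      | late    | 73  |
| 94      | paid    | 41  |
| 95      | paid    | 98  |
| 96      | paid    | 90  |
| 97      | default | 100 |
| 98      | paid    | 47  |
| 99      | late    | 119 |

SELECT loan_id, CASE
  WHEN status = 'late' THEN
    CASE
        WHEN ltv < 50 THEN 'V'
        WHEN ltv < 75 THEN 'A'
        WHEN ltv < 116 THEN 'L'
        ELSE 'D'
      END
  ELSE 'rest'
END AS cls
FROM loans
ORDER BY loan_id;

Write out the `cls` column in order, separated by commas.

loan_id=90: status='default' → outer ELSE → rest
loan_id=91: status='default' → outer ELSE → rest
loan_id=92: status='late' → inner[ltv < 116] → L
loan_id=93: status='late' → inner[ltv < 75] → A
loan_id=94: status='paid' → outer ELSE → rest
loan_id=95: status='paid' → outer ELSE → rest
loan_id=96: status='paid' → outer ELSE → rest
loan_id=97: status='default' → outer ELSE → rest
loan_id=98: status='paid' → outer ELSE → rest
loan_id=99: status='late' → inner[ELSE] → D

rest, rest, L, A, rest, rest, rest, rest, rest, D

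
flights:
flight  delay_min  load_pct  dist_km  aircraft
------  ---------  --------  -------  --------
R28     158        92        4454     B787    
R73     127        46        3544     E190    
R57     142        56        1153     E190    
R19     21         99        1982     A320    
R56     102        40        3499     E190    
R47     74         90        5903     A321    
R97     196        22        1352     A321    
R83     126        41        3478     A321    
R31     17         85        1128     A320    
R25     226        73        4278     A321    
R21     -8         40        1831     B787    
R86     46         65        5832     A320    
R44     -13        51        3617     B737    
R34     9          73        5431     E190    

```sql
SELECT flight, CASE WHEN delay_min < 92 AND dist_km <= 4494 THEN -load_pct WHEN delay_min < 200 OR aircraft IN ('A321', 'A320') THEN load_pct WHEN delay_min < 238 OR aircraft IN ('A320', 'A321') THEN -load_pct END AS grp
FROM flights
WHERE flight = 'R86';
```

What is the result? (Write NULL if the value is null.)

65

flight = R86: delay_min=46, load_pct=65, dist_km=5832, aircraft=A320.
delay_min < 92 AND dist_km <= 4494 → false
delay_min < 200 OR aircraft IN ('A321', 'A320') → true → 65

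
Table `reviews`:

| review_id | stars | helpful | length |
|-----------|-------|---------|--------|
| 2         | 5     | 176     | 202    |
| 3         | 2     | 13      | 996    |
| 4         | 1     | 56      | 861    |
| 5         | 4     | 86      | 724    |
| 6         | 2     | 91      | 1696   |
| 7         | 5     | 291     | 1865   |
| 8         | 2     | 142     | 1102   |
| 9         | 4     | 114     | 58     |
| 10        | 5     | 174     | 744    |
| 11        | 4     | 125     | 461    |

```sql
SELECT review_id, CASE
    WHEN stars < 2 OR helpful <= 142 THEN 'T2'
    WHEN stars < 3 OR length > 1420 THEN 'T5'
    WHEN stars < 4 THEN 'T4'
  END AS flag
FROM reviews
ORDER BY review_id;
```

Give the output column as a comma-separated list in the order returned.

NULL, T2, T2, T2, T2, T5, T2, T2, NULL, T2

review_id=2: (no match → NULL) → NULL
review_id=3: stars < 2 OR helpful <= 142 → T2
review_id=4: stars < 2 OR helpful <= 142 → T2
review_id=5: stars < 2 OR helpful <= 142 → T2
review_id=6: stars < 2 OR helpful <= 142 → T2
review_id=7: stars < 3 OR length > 1420 → T5
review_id=8: stars < 2 OR helpful <= 142 → T2
review_id=9: stars < 2 OR helpful <= 142 → T2
review_id=10: (no match → NULL) → NULL
review_id=11: stars < 2 OR helpful <= 142 → T2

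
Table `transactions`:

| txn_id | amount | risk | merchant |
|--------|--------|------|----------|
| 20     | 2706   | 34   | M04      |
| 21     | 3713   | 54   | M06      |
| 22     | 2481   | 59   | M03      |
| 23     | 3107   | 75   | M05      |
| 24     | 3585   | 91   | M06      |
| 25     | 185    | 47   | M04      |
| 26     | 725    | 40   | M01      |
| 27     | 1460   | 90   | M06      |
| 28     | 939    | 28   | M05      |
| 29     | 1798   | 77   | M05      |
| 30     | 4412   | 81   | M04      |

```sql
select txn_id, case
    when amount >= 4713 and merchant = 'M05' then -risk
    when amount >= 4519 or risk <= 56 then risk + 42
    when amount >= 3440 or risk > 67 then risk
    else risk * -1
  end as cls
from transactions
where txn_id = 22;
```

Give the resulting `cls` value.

-59

txn_id = 22: amount=2481, risk=59, merchant=M03.
amount >= 4713 and merchant = 'M05' → false
amount >= 4519 or risk <= 56 → false
amount >= 3440 or risk > 67 → false
No prior WHEN matched → ELSE → -59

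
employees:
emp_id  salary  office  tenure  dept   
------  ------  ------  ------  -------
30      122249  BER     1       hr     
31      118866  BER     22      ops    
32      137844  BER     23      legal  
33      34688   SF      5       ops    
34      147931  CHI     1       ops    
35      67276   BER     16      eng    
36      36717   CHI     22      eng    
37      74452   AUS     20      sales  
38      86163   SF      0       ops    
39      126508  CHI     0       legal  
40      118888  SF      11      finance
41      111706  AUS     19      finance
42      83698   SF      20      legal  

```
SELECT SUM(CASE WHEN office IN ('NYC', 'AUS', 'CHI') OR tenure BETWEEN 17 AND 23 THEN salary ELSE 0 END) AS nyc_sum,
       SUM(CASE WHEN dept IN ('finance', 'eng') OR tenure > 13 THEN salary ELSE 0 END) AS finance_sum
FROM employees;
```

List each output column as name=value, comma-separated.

nyc_sum=837722, finance_sum=749447

[nyc_sum: office IN ('NYC', 'AUS', 'CHI') OR tenure BETWEEN 17 AND 23]
emp_id=30: ✗
emp_id=31: ✓ → 118866
emp_id=32: ✓ → 137844
emp_id=33: ✗
emp_id=34: ✓ → 147931
emp_id=35: ✗
emp_id=36: ✓ → 36717
emp_id=37: ✓ → 74452
emp_id=38: ✗
emp_id=39: ✓ → 126508
emp_id=40: ✗
emp_id=41: ✓ → 111706
emp_id=42: ✓ → 83698
nyc_sum = 118866 + 137844 + 147931 + 36717 + 74452 + 126508 + 111706 + 83698 = 837722
—
[finance_sum: dept IN ('finance', 'eng') OR tenure > 13]
emp_id=30: ✗
emp_id=31: ✓ → 118866
emp_id=32: ✓ → 137844
emp_id=33: ✗
emp_id=34: ✗
emp_id=35: ✓ → 67276
emp_id=36: ✓ → 36717
emp_id=37: ✓ → 74452
emp_id=38: ✗
emp_id=39: ✗
emp_id=40: ✓ → 118888
emp_id=41: ✓ → 111706
emp_id=42: ✓ → 83698
finance_sum = 118866 + 137844 + 67276 + 36717 + 74452 + 118888 + 111706 + 83698 = 749447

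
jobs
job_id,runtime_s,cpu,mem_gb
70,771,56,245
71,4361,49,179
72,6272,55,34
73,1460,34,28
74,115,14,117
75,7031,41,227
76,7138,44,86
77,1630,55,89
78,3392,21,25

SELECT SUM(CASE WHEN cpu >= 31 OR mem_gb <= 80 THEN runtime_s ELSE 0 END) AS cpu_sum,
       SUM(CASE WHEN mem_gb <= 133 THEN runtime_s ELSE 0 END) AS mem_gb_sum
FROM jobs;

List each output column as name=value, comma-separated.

cpu_sum=32055, mem_gb_sum=20007

[cpu_sum: cpu >= 31 OR mem_gb <= 80]
job_id=70: ✓ → 771
job_id=71: ✓ → 4361
job_id=72: ✓ → 6272
job_id=73: ✓ → 1460
job_id=74: ✗
job_id=75: ✓ → 7031
job_id=76: ✓ → 7138
job_id=77: ✓ → 1630
job_id=78: ✓ → 3392
cpu_sum = 771 + 4361 + 6272 + 1460 + 7031 + 7138 + 1630 + 3392 = 32055
—
[mem_gb_sum: mem_gb <= 133]
job_id=70: ✗
job_id=71: ✗
job_id=72: ✓ → 6272
job_id=73: ✓ → 1460
job_id=74: ✓ → 115
job_id=75: ✗
job_id=76: ✓ → 7138
job_id=77: ✓ → 1630
job_id=78: ✓ → 3392
mem_gb_sum = 6272 + 1460 + 115 + 7138 + 1630 + 3392 = 20007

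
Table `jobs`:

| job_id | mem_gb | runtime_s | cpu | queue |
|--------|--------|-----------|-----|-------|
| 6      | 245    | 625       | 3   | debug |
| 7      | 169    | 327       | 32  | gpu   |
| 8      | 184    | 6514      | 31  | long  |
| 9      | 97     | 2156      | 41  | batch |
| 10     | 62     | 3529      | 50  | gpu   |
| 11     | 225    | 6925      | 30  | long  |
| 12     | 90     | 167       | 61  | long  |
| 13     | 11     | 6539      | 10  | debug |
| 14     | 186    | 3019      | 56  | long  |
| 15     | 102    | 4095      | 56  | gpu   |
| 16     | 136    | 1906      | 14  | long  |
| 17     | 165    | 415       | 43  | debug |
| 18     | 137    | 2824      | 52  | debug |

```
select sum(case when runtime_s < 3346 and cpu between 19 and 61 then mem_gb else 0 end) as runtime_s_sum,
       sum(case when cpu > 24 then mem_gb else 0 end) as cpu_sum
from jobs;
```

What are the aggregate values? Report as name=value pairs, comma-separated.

runtime_s_sum=844, cpu_sum=1417

[runtime_s_sum: runtime_s < 3346 and cpu between 19 and 61]
job_id=6: ✗
job_id=7: ✓ → 169
job_id=8: ✗
job_id=9: ✓ → 97
job_id=10: ✗
job_id=11: ✗
job_id=12: ✓ → 90
job_id=13: ✗
job_id=14: ✓ → 186
job_id=15: ✗
job_id=16: ✗
job_id=17: ✓ → 165
job_id=18: ✓ → 137
runtime_s_sum = 169 + 97 + 90 + 186 + 165 + 137 = 844
—
[cpu_sum: cpu > 24]
job_id=6: ✗
job_id=7: ✓ → 169
job_id=8: ✓ → 184
job_id=9: ✓ → 97
job_id=10: ✓ → 62
job_id=11: ✓ → 225
job_id=12: ✓ → 90
job_id=13: ✗
job_id=14: ✓ → 186
job_id=15: ✓ → 102
job_id=16: ✗
job_id=17: ✓ → 165
job_id=18: ✓ → 137
cpu_sum = 169 + 184 + 97 + 62 + 225 + 90 + 186 + 102 + 165 + 137 = 1417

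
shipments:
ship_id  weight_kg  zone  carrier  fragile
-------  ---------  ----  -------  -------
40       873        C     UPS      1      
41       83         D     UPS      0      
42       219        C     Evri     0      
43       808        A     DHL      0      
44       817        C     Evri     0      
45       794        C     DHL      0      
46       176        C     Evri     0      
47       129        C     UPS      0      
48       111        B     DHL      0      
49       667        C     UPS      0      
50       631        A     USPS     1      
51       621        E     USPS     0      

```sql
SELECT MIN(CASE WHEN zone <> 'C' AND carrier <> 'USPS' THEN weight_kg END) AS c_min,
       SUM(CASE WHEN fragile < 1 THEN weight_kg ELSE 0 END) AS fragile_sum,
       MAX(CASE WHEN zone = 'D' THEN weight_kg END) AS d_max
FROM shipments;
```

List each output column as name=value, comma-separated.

c_min=83, fragile_sum=4425, d_max=83

[c_min: zone <> 'C' AND carrier <> 'USPS']
ship_id=40: ✗
ship_id=41: ✓ → 83
ship_id=42: ✗
ship_id=43: ✓ → 808
ship_id=44: ✗
ship_id=45: ✗
ship_id=46: ✗
ship_id=47: ✗
ship_id=48: ✓ → 111
ship_id=49: ✗
ship_id=50: ✗
ship_id=51: ✗
c_min = MIN(83, 808, 111) = 83
—
[fragile_sum: fragile < 1]
ship_id=40: ✗
ship_id=41: ✓ → 83
ship_id=42: ✓ → 219
ship_id=43: ✓ → 808
ship_id=44: ✓ → 817
ship_id=45: ✓ → 794
ship_id=46: ✓ → 176
ship_id=47: ✓ → 129
ship_id=48: ✓ → 111
ship_id=49: ✓ → 667
ship_id=50: ✗
ship_id=51: ✓ → 621
fragile_sum = 83 + 219 + 808 + 817 + 794 + 176 + 129 + 111 + 667 + 621 = 4425
—
[d_max: zone = 'D']
ship_id=40: ✗
ship_id=41: ✓ → 83
ship_id=42: ✗
ship_id=43: ✗
ship_id=44: ✗
ship_id=45: ✗
ship_id=46: ✗
ship_id=47: ✗
ship_id=48: ✗
ship_id=49: ✗
ship_id=50: ✗
ship_id=51: ✗
d_max = MAX(83) = 83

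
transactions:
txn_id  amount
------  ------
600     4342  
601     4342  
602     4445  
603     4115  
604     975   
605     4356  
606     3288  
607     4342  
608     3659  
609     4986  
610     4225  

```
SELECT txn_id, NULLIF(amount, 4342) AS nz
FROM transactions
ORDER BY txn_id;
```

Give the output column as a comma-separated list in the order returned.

txn_id=600: amount=4342 vs 4342: equal → NULL
txn_id=601: amount=4342 vs 4342: equal → NULL
txn_id=602: amount=4445 vs 4342: differ → 4445
txn_id=603: amount=4115 vs 4342: differ → 4115
txn_id=604: amount=975 vs 4342: differ → 975
txn_id=605: amount=4356 vs 4342: differ → 4356
txn_id=606: amount=3288 vs 4342: differ → 3288
txn_id=607: amount=4342 vs 4342: equal → NULL
txn_id=608: amount=3659 vs 4342: differ → 3659
txn_id=609: amount=4986 vs 4342: differ → 4986
txn_id=610: amount=4225 vs 4342: differ → 4225

NULL, NULL, 4445, 4115, 975, 4356, 3288, NULL, 3659, 4986, 4225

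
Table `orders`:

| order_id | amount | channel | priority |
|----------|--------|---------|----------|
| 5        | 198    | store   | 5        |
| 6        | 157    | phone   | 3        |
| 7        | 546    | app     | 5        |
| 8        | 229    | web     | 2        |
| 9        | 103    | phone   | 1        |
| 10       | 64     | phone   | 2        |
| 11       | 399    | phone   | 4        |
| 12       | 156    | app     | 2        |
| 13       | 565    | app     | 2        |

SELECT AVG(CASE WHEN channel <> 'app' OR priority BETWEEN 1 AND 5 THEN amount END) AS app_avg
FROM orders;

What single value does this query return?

268.5555555556

order_id=5: ✓ → 198
order_id=6: ✓ → 157
order_id=7: ✓ → 546
order_id=8: ✓ → 229
order_id=9: ✓ → 103
order_id=10: ✓ → 64
order_id=11: ✓ → 399
order_id=12: ✓ → 156
order_id=13: ✓ → 565
app_avg = (198 + 157 + 546 + 229 + 103 + 64 + 399 + 156 + 565) / 9 = 268.5555555556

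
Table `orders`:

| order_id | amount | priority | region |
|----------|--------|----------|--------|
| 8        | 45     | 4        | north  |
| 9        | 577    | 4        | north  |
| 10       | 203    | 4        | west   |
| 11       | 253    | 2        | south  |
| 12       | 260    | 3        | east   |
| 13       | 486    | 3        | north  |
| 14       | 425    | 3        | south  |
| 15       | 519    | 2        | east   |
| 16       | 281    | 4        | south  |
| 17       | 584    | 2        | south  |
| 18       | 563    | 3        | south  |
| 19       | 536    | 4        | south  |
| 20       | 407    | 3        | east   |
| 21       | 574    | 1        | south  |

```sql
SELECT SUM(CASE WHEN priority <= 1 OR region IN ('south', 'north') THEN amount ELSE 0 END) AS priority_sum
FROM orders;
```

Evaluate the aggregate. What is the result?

4324

order_id=8: ✓ → 45
order_id=9: ✓ → 577
order_id=10: ✗
order_id=11: ✓ → 253
order_id=12: ✗
order_id=13: ✓ → 486
order_id=14: ✓ → 425
order_id=15: ✗
order_id=16: ✓ → 281
order_id=17: ✓ → 584
order_id=18: ✓ → 563
order_id=19: ✓ → 536
order_id=20: ✗
order_id=21: ✓ → 574
priority_sum = 45 + 577 + 253 + 486 + 425 + 281 + 584 + 563 + 536 + 574 = 4324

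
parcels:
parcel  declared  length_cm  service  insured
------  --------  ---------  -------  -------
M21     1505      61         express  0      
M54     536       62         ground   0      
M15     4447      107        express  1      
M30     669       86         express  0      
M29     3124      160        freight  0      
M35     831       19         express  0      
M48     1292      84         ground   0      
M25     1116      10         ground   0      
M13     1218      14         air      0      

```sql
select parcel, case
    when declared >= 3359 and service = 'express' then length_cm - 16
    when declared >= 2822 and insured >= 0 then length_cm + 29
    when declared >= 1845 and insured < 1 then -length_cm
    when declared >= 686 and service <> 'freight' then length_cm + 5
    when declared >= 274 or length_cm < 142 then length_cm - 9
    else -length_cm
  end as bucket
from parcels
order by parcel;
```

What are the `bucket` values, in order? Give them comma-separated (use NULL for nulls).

19, 91, 66, 15, 189, 77, 24, 89, 53

parcel=M13: declared >= 686 and service <> 'freight' → 19
parcel=M15: declared >= 3359 and service = 'express' → 91
parcel=M21: declared >= 686 and service <> 'freight' → 66
parcel=M25: declared >= 686 and service <> 'freight' → 15
parcel=M29: declared >= 2822 and insured >= 0 → 189
parcel=M30: declared >= 274 or length_cm < 142 → 77
parcel=M35: declared >= 686 and service <> 'freight' → 24
parcel=M48: declared >= 686 and service <> 'freight' → 89
parcel=M54: declared >= 274 or length_cm < 142 → 53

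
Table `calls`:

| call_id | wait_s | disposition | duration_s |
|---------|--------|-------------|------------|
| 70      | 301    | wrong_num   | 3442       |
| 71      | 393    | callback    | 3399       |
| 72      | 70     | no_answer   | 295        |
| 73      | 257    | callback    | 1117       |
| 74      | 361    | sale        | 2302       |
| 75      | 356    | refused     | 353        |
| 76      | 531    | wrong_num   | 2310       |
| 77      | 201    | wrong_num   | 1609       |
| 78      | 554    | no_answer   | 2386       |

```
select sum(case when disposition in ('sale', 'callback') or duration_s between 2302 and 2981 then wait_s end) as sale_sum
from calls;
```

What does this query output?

call_id=70: ✗
call_id=71: ✓ → 393
call_id=72: ✗
call_id=73: ✓ → 257
call_id=74: ✓ → 361
call_id=75: ✗
call_id=76: ✓ → 531
call_id=77: ✗
call_id=78: ✓ → 554
sale_sum = 393 + 257 + 361 + 531 + 554 = 2096

2096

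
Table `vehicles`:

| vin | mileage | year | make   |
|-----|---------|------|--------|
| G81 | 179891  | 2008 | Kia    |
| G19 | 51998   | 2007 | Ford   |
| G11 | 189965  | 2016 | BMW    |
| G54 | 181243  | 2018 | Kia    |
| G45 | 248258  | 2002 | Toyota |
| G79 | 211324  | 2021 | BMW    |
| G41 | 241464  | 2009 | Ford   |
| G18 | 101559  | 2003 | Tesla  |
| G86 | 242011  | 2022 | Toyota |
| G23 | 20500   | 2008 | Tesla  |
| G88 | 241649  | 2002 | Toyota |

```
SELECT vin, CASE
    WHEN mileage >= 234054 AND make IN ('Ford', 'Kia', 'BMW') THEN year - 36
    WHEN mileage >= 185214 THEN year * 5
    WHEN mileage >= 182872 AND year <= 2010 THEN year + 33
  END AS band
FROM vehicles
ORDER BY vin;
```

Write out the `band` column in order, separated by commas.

vin=G11: mileage >= 185214 → 10080
vin=G18: (no match → NULL) → NULL
vin=G19: (no match → NULL) → NULL
vin=G23: (no match → NULL) → NULL
vin=G41: mileage >= 234054 AND make IN ('Ford', 'Kia', 'BMW') → 1973
vin=G45: mileage >= 185214 → 10010
vin=G54: (no match → NULL) → NULL
vin=G79: mileage >= 185214 → 10105
vin=G81: (no match → NULL) → NULL
vin=G86: mileage >= 185214 → 10110
vin=G88: mileage >= 185214 → 10010

10080, NULL, NULL, NULL, 1973, 10010, NULL, 10105, NULL, 10110, 10010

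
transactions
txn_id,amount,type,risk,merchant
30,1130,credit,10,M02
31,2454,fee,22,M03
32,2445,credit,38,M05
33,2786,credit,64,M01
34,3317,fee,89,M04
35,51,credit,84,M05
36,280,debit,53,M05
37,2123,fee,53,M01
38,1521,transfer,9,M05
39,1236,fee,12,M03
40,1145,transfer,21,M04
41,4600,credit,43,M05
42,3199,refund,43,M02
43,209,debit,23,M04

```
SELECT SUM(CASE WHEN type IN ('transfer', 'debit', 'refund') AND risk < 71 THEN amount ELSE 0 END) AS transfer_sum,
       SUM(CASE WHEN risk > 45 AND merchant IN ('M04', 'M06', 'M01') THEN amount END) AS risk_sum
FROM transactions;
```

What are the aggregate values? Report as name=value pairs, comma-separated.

transfer_sum=6354, risk_sum=8226

[transfer_sum: type IN ('transfer', 'debit', 'refund') AND risk < 71]
txn_id=30: ✗
txn_id=31: ✗
txn_id=32: ✗
txn_id=33: ✗
txn_id=34: ✗
txn_id=35: ✗
txn_id=36: ✓ → 280
txn_id=37: ✗
txn_id=38: ✓ → 1521
txn_id=39: ✗
txn_id=40: ✓ → 1145
txn_id=41: ✗
txn_id=42: ✓ → 3199
txn_id=43: ✓ → 209
transfer_sum = 280 + 1521 + 1145 + 3199 + 209 = 6354
—
[risk_sum: risk > 45 AND merchant IN ('M04', 'M06', 'M01')]
txn_id=30: ✗
txn_id=31: ✗
txn_id=32: ✗
txn_id=33: ✓ → 2786
txn_id=34: ✓ → 3317
txn_id=35: ✗
txn_id=36: ✗
txn_id=37: ✓ → 2123
txn_id=38: ✗
txn_id=39: ✗
txn_id=40: ✗
txn_id=41: ✗
txn_id=42: ✗
txn_id=43: ✗
risk_sum = 2786 + 3317 + 2123 = 8226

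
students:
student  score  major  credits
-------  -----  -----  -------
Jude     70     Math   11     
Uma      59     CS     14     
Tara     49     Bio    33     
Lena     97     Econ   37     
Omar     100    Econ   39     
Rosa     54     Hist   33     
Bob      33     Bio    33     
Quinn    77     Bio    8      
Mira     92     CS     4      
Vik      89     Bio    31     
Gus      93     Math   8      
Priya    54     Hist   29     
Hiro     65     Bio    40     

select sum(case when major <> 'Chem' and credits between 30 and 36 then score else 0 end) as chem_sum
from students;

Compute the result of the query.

225

student=Jude: ✗
student=Uma: ✗
student=Tara: ✓ → 49
student=Lena: ✗
student=Omar: ✗
student=Rosa: ✓ → 54
student=Bob: ✓ → 33
student=Quinn: ✗
student=Mira: ✗
student=Vik: ✓ → 89
student=Gus: ✗
student=Priya: ✗
student=Hiro: ✗
chem_sum = 49 + 54 + 33 + 89 = 225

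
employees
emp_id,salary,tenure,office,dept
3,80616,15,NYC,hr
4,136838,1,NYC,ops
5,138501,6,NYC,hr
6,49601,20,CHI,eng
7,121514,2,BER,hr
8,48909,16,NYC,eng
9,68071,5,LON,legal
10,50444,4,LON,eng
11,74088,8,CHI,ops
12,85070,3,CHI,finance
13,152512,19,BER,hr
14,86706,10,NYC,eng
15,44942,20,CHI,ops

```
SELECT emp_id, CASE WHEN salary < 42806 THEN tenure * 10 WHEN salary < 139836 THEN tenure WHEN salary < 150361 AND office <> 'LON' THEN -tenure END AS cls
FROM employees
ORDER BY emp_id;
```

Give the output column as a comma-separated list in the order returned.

15, 1, 6, 20, 2, 16, 5, 4, 8, 3, NULL, 10, 20

emp_id=3: salary < 139836 → 15
emp_id=4: salary < 139836 → 1
emp_id=5: salary < 139836 → 6
emp_id=6: salary < 139836 → 20
emp_id=7: salary < 139836 → 2
emp_id=8: salary < 139836 → 16
emp_id=9: salary < 139836 → 5
emp_id=10: salary < 139836 → 4
emp_id=11: salary < 139836 → 8
emp_id=12: salary < 139836 → 3
emp_id=13: (no match → NULL) → NULL
emp_id=14: salary < 139836 → 10
emp_id=15: salary < 139836 → 20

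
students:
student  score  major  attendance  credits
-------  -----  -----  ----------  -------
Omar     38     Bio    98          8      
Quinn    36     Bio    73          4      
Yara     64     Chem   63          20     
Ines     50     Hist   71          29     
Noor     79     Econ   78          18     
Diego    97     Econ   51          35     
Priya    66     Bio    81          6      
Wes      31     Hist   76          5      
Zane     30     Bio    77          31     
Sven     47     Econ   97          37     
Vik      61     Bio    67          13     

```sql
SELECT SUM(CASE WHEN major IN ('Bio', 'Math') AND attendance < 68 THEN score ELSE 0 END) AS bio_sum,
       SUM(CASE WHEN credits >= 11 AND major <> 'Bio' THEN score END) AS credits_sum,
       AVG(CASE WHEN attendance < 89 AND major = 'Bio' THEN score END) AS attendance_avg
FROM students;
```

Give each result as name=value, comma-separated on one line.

bio_sum=61, credits_sum=337, attendance_avg=48.25

[bio_sum: major IN ('Bio', 'Math') AND attendance < 68]
student=Omar: ✗
student=Quinn: ✗
student=Yara: ✗
student=Ines: ✗
student=Noor: ✗
student=Diego: ✗
student=Priya: ✗
student=Wes: ✗
student=Zane: ✗
student=Sven: ✗
student=Vik: ✓ → 61
bio_sum = 61
—
[credits_sum: credits >= 11 AND major <> 'Bio']
student=Omar: ✗
student=Quinn: ✗
student=Yara: ✓ → 64
student=Ines: ✓ → 50
student=Noor: ✓ → 79
student=Diego: ✓ → 97
student=Priya: ✗
student=Wes: ✗
student=Zane: ✗
student=Sven: ✓ → 47
student=Vik: ✗
credits_sum = 64 + 50 + 79 + 97 + 47 = 337
—
[attendance_avg: attendance < 89 AND major = 'Bio']
student=Omar: ✗
student=Quinn: ✓ → 36
student=Yara: ✗
student=Ines: ✗
student=Noor: ✗
student=Diego: ✗
student=Priya: ✓ → 66
student=Wes: ✗
student=Zane: ✓ → 30
student=Sven: ✗
student=Vik: ✓ → 61
attendance_avg = (36 + 66 + 30 + 61) / 4 = 48.25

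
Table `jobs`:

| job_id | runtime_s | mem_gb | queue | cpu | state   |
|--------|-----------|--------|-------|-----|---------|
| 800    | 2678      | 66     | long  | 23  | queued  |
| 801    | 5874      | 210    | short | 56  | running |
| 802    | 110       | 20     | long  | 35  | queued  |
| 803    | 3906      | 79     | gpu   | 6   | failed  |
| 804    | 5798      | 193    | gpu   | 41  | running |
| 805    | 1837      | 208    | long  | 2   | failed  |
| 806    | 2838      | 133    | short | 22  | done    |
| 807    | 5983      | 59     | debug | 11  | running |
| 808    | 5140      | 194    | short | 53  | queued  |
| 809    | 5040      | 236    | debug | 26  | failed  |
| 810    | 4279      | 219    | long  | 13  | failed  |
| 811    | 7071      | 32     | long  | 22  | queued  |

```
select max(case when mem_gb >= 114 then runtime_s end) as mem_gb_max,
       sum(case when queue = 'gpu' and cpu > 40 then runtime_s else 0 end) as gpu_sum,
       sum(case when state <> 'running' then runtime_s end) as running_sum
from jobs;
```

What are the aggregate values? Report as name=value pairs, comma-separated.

mem_gb_max=5874, gpu_sum=5798, running_sum=32899

[mem_gb_max: mem_gb >= 114]
job_id=800: ✗
job_id=801: ✓ → 5874
job_id=802: ✗
job_id=803: ✗
job_id=804: ✓ → 5798
job_id=805: ✓ → 1837
job_id=806: ✓ → 2838
job_id=807: ✗
job_id=808: ✓ → 5140
job_id=809: ✓ → 5040
job_id=810: ✓ → 4279
job_id=811: ✗
mem_gb_max = MAX(5874, 5798, 1837, 2838, 5140, 5040, 4279) = 5874
—
[gpu_sum: queue = 'gpu' and cpu > 40]
job_id=800: ✗
job_id=801: ✗
job_id=802: ✗
job_id=803: ✗
job_id=804: ✓ → 5798
job_id=805: ✗
job_id=806: ✗
job_id=807: ✗
job_id=808: ✗
job_id=809: ✗
job_id=810: ✗
job_id=811: ✗
gpu_sum = 5798
—
[running_sum: state <> 'running']
job_id=800: ✓ → 2678
job_id=801: ✗
job_id=802: ✓ → 110
job_id=803: ✓ → 3906
job_id=804: ✗
job_id=805: ✓ → 1837
job_id=806: ✓ → 2838
job_id=807: ✗
job_id=808: ✓ → 5140
job_id=809: ✓ → 5040
job_id=810: ✓ → 4279
job_id=811: ✓ → 7071
running_sum = 2678 + 110 + 3906 + 1837 + 2838 + 5140 + 5040 + 4279 + 7071 = 32899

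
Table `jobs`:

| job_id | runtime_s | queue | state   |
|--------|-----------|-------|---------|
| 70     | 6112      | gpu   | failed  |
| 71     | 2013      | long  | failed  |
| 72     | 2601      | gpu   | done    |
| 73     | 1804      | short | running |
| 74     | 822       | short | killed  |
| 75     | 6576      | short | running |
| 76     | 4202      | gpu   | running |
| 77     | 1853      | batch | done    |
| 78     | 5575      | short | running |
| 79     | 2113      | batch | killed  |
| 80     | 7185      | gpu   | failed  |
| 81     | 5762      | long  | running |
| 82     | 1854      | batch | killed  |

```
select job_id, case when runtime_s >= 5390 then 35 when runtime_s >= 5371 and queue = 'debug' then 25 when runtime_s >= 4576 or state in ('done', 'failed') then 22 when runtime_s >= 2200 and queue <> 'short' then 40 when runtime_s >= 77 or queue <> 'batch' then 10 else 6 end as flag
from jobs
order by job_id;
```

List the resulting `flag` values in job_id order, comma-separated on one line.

job_id=70: runtime_s >= 5390 → 35
job_id=71: runtime_s >= 4576 or state in ('done', 'failed') → 22
job_id=72: runtime_s >= 4576 or state in ('done', 'failed') → 22
job_id=73: runtime_s >= 77 or queue <> 'batch' → 10
job_id=74: runtime_s >= 77 or queue <> 'batch' → 10
job_id=75: runtime_s >= 5390 → 35
job_id=76: runtime_s >= 2200 and queue <> 'short' → 40
job_id=77: runtime_s >= 4576 or state in ('done', 'failed') → 22
job_id=78: runtime_s >= 5390 → 35
job_id=79: runtime_s >= 77 or queue <> 'batch' → 10
job_id=80: runtime_s >= 5390 → 35
job_id=81: runtime_s >= 5390 → 35
job_id=82: runtime_s >= 77 or queue <> 'batch' → 10

35, 22, 22, 10, 10, 35, 40, 22, 35, 10, 35, 35, 10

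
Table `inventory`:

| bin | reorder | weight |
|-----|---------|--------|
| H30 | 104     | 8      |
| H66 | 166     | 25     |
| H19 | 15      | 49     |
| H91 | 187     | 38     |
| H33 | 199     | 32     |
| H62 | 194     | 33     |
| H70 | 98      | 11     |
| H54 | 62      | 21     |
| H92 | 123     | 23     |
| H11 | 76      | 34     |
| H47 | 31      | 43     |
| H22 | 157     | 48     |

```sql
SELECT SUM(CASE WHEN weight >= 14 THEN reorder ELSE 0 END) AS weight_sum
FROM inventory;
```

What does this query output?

1210

bin=H30: ✗
bin=H66: ✓ → 166
bin=H19: ✓ → 15
bin=H91: ✓ → 187
bin=H33: ✓ → 199
bin=H62: ✓ → 194
bin=H70: ✗
bin=H54: ✓ → 62
bin=H92: ✓ → 123
bin=H11: ✓ → 76
bin=H47: ✓ → 31
bin=H22: ✓ → 157
weight_sum = 166 + 15 + 187 + 199 + 194 + 62 + 123 + 76 + 31 + 157 = 1210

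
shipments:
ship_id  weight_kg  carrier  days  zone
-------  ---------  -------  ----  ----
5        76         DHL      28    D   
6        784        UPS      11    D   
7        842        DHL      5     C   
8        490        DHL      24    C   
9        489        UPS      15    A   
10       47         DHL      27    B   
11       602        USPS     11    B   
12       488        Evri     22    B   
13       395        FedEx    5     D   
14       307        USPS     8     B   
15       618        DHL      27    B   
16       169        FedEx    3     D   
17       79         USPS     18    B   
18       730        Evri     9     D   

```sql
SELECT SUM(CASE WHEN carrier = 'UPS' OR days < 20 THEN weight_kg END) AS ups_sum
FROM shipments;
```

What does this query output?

4397

ship_id=5: ✗
ship_id=6: ✓ → 784
ship_id=7: ✓ → 842
ship_id=8: ✗
ship_id=9: ✓ → 489
ship_id=10: ✗
ship_id=11: ✓ → 602
ship_id=12: ✗
ship_id=13: ✓ → 395
ship_id=14: ✓ → 307
ship_id=15: ✗
ship_id=16: ✓ → 169
ship_id=17: ✓ → 79
ship_id=18: ✓ → 730
ups_sum = 784 + 842 + 489 + 602 + 395 + 307 + 169 + 79 + 730 = 4397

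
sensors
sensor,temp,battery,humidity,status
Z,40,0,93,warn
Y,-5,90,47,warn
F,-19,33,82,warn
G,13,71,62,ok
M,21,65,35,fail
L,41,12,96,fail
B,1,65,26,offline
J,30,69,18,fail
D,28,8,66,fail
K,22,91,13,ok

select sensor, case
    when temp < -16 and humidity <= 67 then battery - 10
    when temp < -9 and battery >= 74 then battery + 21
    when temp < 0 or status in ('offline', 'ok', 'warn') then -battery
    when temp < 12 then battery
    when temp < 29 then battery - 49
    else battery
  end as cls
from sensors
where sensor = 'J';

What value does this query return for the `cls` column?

sensor = J: temp=30, battery=69, humidity=18, status=fail.
temp < -16 and humidity <= 67 → false
temp < -9 and battery >= 74 → false
temp < 0 or status in ('offline', 'ok', 'warn') → false
temp < 12 → false
temp < 29 → false
No prior WHEN matched → ELSE → 69

69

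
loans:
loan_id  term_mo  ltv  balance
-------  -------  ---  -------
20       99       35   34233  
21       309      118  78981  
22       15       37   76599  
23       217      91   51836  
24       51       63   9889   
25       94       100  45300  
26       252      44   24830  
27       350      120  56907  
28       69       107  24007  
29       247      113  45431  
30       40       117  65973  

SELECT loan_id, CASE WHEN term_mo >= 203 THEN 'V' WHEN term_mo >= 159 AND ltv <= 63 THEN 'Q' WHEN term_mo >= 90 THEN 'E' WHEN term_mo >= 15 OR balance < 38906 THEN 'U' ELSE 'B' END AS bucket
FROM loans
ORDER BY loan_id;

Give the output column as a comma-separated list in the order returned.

loan_id=20: term_mo >= 90 → E
loan_id=21: term_mo >= 203 → V
loan_id=22: term_mo >= 15 OR balance < 38906 → U
loan_id=23: term_mo >= 203 → V
loan_id=24: term_mo >= 15 OR balance < 38906 → U
loan_id=25: term_mo >= 90 → E
loan_id=26: term_mo >= 203 → V
loan_id=27: term_mo >= 203 → V
loan_id=28: term_mo >= 15 OR balance < 38906 → U
loan_id=29: term_mo >= 203 → V
loan_id=30: term_mo >= 15 OR balance < 38906 → U

E, V, U, V, U, E, V, V, U, V, U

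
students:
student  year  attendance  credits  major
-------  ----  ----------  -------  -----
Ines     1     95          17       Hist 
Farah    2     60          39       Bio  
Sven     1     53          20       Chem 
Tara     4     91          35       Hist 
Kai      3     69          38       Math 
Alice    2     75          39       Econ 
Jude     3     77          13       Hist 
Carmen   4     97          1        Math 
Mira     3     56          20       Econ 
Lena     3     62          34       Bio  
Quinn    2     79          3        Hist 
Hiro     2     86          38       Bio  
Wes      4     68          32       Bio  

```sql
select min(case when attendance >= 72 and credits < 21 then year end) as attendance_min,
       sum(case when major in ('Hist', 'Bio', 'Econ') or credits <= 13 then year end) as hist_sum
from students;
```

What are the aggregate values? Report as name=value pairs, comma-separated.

[attendance_min: attendance >= 72 and credits < 21]
student=Ines: ✓ → 1
student=Farah: ✗
student=Sven: ✗
student=Tara: ✗
student=Kai: ✗
student=Alice: ✗
student=Jude: ✓ → 3
student=Carmen: ✓ → 4
student=Mira: ✗
student=Lena: ✗
student=Quinn: ✓ → 2
student=Hiro: ✗
student=Wes: ✗
attendance_min = MIN(1, 3, 4, 2) = 1
—
[hist_sum: major in ('Hist', 'Bio', 'Econ') or credits <= 13]
student=Ines: ✓ → 1
student=Farah: ✓ → 2
student=Sven: ✗
student=Tara: ✓ → 4
student=Kai: ✗
student=Alice: ✓ → 2
student=Jude: ✓ → 3
student=Carmen: ✓ → 4
student=Mira: ✓ → 3
student=Lena: ✓ → 3
student=Quinn: ✓ → 2
student=Hiro: ✓ → 2
student=Wes: ✓ → 4
hist_sum = 1 + 2 + 4 + 2 + 3 + 4 + 3 + 3 + 2 + 2 + 4 = 30

attendance_min=1, hist_sum=30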